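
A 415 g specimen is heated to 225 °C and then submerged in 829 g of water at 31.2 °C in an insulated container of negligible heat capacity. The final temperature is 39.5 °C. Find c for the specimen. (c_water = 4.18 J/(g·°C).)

c ≈ 0.374 J/(g·°C)

Taking heat into each body as positive, Σ m c ΔT = 0:
415×c×(39.5 − 225) + 829×4.18×(39.5 − 31.2) = 0
-76982 c = -28761
c = -28761/-76982 ≈ 0.3736 J/(g·°C)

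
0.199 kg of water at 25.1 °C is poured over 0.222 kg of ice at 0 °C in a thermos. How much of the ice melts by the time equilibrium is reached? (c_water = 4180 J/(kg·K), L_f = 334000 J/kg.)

m_melted ≈ 0.0625 kg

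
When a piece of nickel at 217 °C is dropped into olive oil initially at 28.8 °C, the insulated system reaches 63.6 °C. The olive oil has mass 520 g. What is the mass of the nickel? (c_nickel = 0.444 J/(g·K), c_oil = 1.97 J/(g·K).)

m ≈ 523 g

Energy conservation, ΣQ = 0:
m·0.444·(63.6 − 217) + 520·1.97·(63.6 − 28.8) = 0
-68.11 m = -35649
m = -35649/-68.11 ≈ 523.4 g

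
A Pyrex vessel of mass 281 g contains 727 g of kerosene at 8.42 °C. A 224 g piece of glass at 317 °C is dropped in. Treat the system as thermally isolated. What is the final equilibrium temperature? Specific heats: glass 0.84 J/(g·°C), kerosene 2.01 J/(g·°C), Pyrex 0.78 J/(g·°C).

T_f ≈ 39.5 °C

Net heat exchanged in the isolated system is zero:
224·0.84·(T − 317) + 727·2.01·(T − 8.42) + 281·0.78·(T − 8.42) = 0
(188.16 + 1461.3 + 219.18) T = 188.16·317 + 1461.3·8.42 + 219.18·8.42
T = 73796 / 1868.6 = 39.5 °C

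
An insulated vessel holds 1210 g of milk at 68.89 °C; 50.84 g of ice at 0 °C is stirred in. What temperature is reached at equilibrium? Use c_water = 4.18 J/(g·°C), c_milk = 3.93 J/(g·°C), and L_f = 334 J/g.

T_f ≈ 62.5 °C

Energy balance with sensible and latent terms:
latent heat to melt: 50.84×334 = 16981; meltwater 0→T: 50.84×4.18×T = 212.51 T; milk cools: 1210×3.93×(T − 68.89) = 4755.3(T − 68.89)
4967.8 T = 327593 − 16981 = 310612
T ≈ 62.52 °C — above 0 °C, consistent with complete melting.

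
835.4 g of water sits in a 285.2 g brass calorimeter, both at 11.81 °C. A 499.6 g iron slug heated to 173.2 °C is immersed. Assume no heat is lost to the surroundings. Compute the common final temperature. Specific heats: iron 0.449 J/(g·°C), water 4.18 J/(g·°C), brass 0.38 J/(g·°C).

T_f ≈ 21.3 °C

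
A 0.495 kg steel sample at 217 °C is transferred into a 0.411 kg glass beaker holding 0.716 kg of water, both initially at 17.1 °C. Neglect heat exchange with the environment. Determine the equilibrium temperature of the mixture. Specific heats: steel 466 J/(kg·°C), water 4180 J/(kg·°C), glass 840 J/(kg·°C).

Setting the total heat transfer to zero:
0.495·466·(T − 217) + 0.716·4180·(T − 17.1) + 0.411·840·(T − 17.1) = 0
230.67(T − 217) + 2992.9(T − 17.1) + 345.24(T − 17.1) = 0
3568.8 T = 107137
T = 107137 / 3568.8 = 30 °C

T_f ≈ 30.0 °C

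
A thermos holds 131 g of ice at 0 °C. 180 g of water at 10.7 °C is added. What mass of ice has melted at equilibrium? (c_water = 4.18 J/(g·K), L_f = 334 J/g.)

Heat available from the water dropping to 0 °C: 180×4.18×10.7 = 8050.7 J.
Melting all 131 g of ice would need 131×334 = 43754 J.
Since 8050.7 < 43754 J, not all the ice melts; equilibrium is at 0 °C.
m_melt = 8050.7 / L_f = 24.1 g.

m_melted ≈ 24.1 g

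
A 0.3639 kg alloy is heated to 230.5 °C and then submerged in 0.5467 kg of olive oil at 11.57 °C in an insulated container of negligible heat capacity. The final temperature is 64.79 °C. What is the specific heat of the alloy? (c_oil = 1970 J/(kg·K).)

c ≈ 951 J/(kg·K)

Heat lost by the alloy = heat gained by the oil:
0.3639×c×(230.5 − 64.79) = 0.5467×1970×(64.79 − 11.57)
60.3 c = 57318  ⇒  c ≈ 950.5 J/(kg·K)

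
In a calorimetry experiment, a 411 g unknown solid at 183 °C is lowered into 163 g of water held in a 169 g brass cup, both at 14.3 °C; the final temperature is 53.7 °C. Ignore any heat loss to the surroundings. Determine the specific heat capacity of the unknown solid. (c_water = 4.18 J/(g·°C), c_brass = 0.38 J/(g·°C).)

c ≈ 0.553 J/(g·°C)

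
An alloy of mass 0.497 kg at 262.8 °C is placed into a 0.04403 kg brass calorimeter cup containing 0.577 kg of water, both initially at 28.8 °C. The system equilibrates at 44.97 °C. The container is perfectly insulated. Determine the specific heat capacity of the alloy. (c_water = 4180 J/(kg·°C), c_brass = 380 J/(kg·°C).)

Heat gained plus heat lost sum to zero:
0.497×c×(44.97 − 262.8) + 0.577×4180×(44.97 − 28.8) + 0.04403×380×(44.97 − 28.8) = 0
-108.26 c = -39270
c = -39270/-108.26 ≈ 362.7 J/(kg·°C)

c ≈ 363 J/(kg·°C)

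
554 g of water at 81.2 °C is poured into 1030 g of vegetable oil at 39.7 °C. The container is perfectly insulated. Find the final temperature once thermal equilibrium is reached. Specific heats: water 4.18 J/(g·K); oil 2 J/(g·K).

T_f ≈ 61.7 °C

T_f = Σ m_i c_i T_i / Σ m_i c_i:
T_f = (2315.7×81.2 + 2060×39.7) / (2315.7 + 2060)
    = 269818 / 4375.7 ≈ 61.66 °C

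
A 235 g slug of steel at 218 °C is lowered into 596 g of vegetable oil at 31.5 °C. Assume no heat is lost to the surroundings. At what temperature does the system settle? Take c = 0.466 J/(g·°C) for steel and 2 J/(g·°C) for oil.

T_f is the heat-capacity-weighted average of the initial temperatures:
T_f = (109.51×218 + 1192×31.5) / (109.51 + 1192)
    = 61421 / 1301.5 ≈ 47.19 °C

T_f ≈ 47.2 °C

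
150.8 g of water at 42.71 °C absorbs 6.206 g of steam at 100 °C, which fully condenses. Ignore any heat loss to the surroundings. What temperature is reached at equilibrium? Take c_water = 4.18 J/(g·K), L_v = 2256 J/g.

T_f ≈ 66.3 °C

Taking heat into each body as positive, Σ m c ΔT = 0:
latent heat released on condensation: 6.206·2256 = 14001; condensate cools 100→T: 6.206·4.18·(T − 100) = 25.94(T − 100); original water: 630.34(T − 42.71)
656.29 T = 14001 + 2594.1 + 26922 = 43517
T ≈ 66.31 °C — below 100 °C, confirming all the steam condensed.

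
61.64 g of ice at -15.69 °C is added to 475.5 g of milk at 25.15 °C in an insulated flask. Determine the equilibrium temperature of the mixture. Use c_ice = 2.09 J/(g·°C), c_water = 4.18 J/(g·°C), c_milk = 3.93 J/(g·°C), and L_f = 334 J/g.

Conservation of energy gives ΣQ = 0:
warm ice to 0 °C: 61.64×2.09×(0 − (-15.69)) = 2021.3
  latent heat to melt: 61.64×334 = 20588
  meltwater 0→T: 61.64×4.18×T = 257.66 T
  milk cools: 475.5×3.93×(T − 25.15) = 1868.7(T − 25.15)
2126.4 T = 46998 − 22609 = 24389
T ≈ 11.47 °C. Since T > 0 °C, the all-ice-melts assumption holds.

T_f ≈ 11.5 °C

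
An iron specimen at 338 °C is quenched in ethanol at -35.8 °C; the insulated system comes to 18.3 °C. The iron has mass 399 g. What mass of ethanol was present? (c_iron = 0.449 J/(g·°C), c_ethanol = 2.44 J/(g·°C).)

Heat lost by the iron = heat gained by the ethanol:
399×0.449×(338 − 18.3) = m×2.44×(18.3 − (-35.8))
132 m = 57275  ⇒  m ≈ 433.9 g

m ≈ 434 g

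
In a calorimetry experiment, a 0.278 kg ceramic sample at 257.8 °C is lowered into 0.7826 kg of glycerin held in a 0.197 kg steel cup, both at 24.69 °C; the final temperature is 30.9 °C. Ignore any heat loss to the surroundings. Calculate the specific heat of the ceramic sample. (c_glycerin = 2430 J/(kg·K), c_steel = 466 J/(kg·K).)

Net heat exchanged in the isolated system is zero:
0.278·c·(30.9 − 257.8) + 0.7826·2430·(30.9 − 24.69) + 0.197·466·(30.9 − 24.69) = 0
-63.08 c = -12380
c = -12380/-63.08 ≈ 196.3 J/(kg·K)

c ≈ 196 J/(kg·K)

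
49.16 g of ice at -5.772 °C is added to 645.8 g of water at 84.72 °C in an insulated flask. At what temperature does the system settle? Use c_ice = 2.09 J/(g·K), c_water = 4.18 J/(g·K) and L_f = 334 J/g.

Let T be the final temperature. ΣQ_i = 0:
warm ice to 0 °C: 49.16·2.09·(0 − (-5.772)) = 593.04; fusion: m_ice L_f = 49.16·334 = 16419; warm the meltwater: 205.49 T; water cools: 645.8·4.18·(T − 84.72) = 2699.4(T − 84.72)
2904.9 T = 228697 − 17012 = 211684
T ≈ 72.87 °C — above 0 °C, consistent with complete melting.

T_f ≈ 72.9 °C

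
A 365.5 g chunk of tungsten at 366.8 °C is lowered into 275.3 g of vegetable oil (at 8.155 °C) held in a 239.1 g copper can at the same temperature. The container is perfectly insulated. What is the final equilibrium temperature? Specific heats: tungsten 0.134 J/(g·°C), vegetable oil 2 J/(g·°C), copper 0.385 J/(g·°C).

T_f ≈ 33.6 °C

Let T be the final temperature. ΣQ_i = 0:
365.5×0.134×(T − 366.8) + 275.3×2×(T − 8.155) + 239.1×0.385×(T − 8.155) = 0
48.98(T − 366.8) + 550.6(T − 8.155) + 92.05(T − 8.155) = 0
691.63 T = 23206
T = 23206 / 691.63 = 33.6 °C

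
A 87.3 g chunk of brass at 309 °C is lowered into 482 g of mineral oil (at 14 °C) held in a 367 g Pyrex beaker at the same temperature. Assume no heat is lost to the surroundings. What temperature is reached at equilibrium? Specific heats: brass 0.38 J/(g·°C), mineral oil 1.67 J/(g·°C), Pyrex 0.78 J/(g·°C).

With ΣQ=0 the equilibrium temperature is the m·c-weighted mean:
T_f = (33.17×309 + 804.94×14 + 286.26×14) / (33.17 + 804.94 + 286.26)
    = 25528 / 1124.4 ≈ 22.70 °C

T_f ≈ 22.7 °C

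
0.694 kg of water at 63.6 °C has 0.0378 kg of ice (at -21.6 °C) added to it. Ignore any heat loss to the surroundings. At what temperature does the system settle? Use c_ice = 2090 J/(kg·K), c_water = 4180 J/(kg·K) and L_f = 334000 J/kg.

T_f ≈ 55.6 °C

Energy conservation, ΣQ = 0:
warm ice to 0 °C: 0.0378·2090·(0 − (-21.6)) = 1706.4
  latent heat to melt: 0.0378·334000 = 12625
  warm the meltwater: 158 T
  water: 2900.9(T − 63.6)
3058.9 T = 184499 − 14332 = 170167
T ≈ 55.63 °C. Since T > 0 °C, the all-ice-melts assumption holds.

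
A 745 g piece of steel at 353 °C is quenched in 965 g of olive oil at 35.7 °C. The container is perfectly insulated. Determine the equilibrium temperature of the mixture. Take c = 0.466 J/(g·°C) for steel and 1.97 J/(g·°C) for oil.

|Q_steel| = |Q_oil|:
745×0.466×(353 − T) = 965×1.97×(T − 35.7)
347.17(353 − T) = 1901(T − 35.7)
2248.2 T = 190418  ⇒  T ≈ 84.70 °C

T_f ≈ 84.7 °C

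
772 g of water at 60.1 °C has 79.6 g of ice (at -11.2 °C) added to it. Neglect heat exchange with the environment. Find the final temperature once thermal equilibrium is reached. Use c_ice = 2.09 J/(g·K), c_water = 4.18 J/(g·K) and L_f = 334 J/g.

Heat gained plus heat lost sum to zero:
warm ice to 0 °C: 79.6×2.09×(0 − (-11.2)) = 1863.3
  fusion: m_ice L_f = 79.6×334 = 26586
  meltwater 0→T: 79.6×4.18×T = 332.73 T
  water: 3227(T − 60.1)
3559.7 T = 193940 − 28450 = 165491
T ≈ 46.49 °C — above 0 °C, consistent with complete melting.

T_f ≈ 46.5 °C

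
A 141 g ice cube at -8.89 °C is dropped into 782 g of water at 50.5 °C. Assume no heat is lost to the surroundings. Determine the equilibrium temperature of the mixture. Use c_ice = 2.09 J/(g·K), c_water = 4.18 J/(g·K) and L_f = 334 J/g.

Taking heat into each body as positive, Σ m c ΔT = 0:
warm ice to 0 °C: 141·2.09·(0 − (-8.89)) = 2619.8
  melt ice: 141·334 = 47094
  warm the meltwater: 589.38 T
  water cools: 782·4.18·(T − 50.5) = 3268.8(T − 50.5)
3858.1 T = 165072 − 49714 = 115359
T ≈ 29.90 °C — above 0 °C, consistent with complete melting.

T_f ≈ 29.9 °C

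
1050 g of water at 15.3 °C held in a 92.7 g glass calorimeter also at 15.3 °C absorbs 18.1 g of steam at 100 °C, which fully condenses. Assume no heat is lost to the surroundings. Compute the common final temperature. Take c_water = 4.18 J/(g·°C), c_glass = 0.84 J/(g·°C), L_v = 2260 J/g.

T_f ≈ 25.7 °C

Setting the total heat transfer to zero:
condense steam: −18.1·2260 = −40906
  condensed water 100 °C→T: 75.66(T − 100)
  water warms: 1050·4.18·(T − 15.3) = 4389(T − 15.3)
  cup: 77.87(T − 15.3)
4542.5 T = 40906 + 7565.8 + 68343 = 116815
T ≈ 25.72 °C — below 100 °C, confirming all the steam condensed.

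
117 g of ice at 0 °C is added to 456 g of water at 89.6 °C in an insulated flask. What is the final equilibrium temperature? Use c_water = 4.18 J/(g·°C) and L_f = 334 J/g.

T_f ≈ 55.0 °C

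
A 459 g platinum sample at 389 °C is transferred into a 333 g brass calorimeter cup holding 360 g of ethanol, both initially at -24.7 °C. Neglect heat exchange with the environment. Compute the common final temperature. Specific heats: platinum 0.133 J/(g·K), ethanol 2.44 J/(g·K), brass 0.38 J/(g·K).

With ΣQ=0 the equilibrium temperature is the m·c-weighted mean:
T_f = (61.05×389 + 878.4×(-24.7) + 126.54×(-24.7)) / (61.05 + 878.4 + 126.54)
    = -1074.7 / 1066 ≈ -1.01 °C

T_f ≈ -1.0 °C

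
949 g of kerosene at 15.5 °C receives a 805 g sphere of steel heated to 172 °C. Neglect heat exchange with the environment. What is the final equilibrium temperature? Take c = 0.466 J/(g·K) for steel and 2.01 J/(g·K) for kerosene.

Let T be the final temperature. ΣQ_i = 0:
805*0.466*(T − 172) + 949*2.01*(T − 15.5) = 0
(375.13 + 1907.5) T = 375.13*172 + 1907.5*15.5
T = 94088 / 2282.6 = 41.2 °C

T_f ≈ 41.2 °C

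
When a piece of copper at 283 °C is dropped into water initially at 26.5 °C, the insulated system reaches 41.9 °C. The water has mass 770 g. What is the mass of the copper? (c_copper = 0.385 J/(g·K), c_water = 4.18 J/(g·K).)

m ≈ 534 g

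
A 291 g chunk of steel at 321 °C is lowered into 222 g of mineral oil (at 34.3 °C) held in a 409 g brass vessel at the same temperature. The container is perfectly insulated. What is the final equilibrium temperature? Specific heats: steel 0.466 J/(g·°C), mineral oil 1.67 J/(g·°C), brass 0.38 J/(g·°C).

T_f ≈ 93.0 °C

Energy conservation, ΣQ = 0:
291·0.466·(T − 321) + 222·1.67·(T − 34.3) + 409·0.38·(T − 34.3) = 0
135.61(T − 321) + 370.74(T − 34.3) + 155.42(T − 34.3) = 0
(135.61 + 370.74 + 155.42) T = 135.61·321 + 370.74·34.3 + 155.42·34.3
T = 61577/661.77 ≈ 93.05 °C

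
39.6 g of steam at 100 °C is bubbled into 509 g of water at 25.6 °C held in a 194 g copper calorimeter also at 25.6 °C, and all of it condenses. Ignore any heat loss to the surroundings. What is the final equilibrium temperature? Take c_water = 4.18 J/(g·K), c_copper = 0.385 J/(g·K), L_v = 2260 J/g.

T_f ≈ 68.6 °C

Let T be the final temperature. ΣQ_i = 0:
condense steam: −39.6×2260 = −89496; condensed water 100 °C→T: 165.53(T − 100); water warms: 509×4.18×(T − 25.6) = 2127.6(T − 25.6); cup: 74.69(T − 25.6)
2367.8 T = 89496 + 16553 + 56379 = 162428
T ≈ 68.60 °C, under the boiling point, so the assumption holds.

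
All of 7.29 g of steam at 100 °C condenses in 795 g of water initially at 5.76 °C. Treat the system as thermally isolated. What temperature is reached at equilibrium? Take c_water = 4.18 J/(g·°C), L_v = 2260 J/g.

Heat gained plus heat lost sum to zero:
condense steam: −7.29×2260 = −16475; condensed water 100 °C→T: 30.47(T − 100); original water: 3323.1(T − 5.76)
3353.6 T = 16475 + 3047.2 + 19141 = 38664
T ≈ 11.53 °C, under the boiling point, so the assumption holds.

T_f ≈ 11.5 °C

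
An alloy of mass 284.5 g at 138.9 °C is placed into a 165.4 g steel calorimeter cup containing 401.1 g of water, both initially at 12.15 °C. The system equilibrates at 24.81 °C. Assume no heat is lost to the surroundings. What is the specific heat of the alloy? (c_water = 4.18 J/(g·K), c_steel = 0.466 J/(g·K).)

c ≈ 0.684 J/(g·K)

Net heat exchanged in the isolated system is zero:
284.5·c·(24.81 − 138.9) + 401.1·4.18·(24.81 − 12.15) + 165.4·0.466·(24.81 − 12.15) = 0
-32459 c = -22202
c = -22202/-32459 ≈ 0.684 J/(g·K)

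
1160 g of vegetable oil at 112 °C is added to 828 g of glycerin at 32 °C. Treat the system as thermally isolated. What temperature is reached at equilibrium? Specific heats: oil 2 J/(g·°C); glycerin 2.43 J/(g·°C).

T_f ≈ 74.8 °C

T_f is the heat-capacity-weighted average of the initial temperatures:
T_f = (2320*112 + 2012*32) / (2320 + 2012)
    = 324225 / 4332 ≈ 74.84 °C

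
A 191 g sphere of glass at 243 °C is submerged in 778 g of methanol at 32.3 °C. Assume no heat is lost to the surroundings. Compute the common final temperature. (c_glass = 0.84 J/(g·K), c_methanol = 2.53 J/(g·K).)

T_f ≈ 48.2 °C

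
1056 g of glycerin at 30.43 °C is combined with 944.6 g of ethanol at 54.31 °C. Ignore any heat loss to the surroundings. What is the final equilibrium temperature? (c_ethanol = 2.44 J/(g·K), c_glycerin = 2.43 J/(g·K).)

T_f ≈ 41.7 °C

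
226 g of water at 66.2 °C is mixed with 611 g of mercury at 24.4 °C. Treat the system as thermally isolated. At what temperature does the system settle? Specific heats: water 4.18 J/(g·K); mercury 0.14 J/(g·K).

Net heat exchanged in the isolated system is zero:
226×4.18×(T − 66.2) + 611×0.14×(T − 24.4) = 0
944.68(T − 66.2) + 85.54(T − 24.4) = 0
1030.2 T = 64625
T = 64625 / 1030.2 = 62.7 °C

T_f ≈ 62.7 °C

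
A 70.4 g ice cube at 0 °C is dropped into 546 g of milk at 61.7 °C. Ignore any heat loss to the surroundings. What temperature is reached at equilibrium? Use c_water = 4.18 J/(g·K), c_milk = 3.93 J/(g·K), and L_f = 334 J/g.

Taking heat into each body as positive, Σ m c ΔT = 0:
fusion: m_ice L_f = 70.4×334 = 23514
  warm the meltwater: 294.27 T
  milk cools: 546×3.93×(T − 61.7) = 2145.8(T − 61.7)
2440.1 T = 132395 − 23514 = 108881
T ≈ 44.62 °C (positive, so assuming full melt was valid).

T_f ≈ 44.6 °C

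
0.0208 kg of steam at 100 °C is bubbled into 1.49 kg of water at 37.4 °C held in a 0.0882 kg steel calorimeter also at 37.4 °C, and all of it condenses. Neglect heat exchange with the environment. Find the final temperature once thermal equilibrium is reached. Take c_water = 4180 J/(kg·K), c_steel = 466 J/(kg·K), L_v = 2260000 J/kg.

T_f ≈ 45.7 °C

Setting the total heat transfer to zero:
condense steam: −0.0208·2260000 = −47008; condensed water 100 °C→T: 86.94(T − 100); original water: 6228.2(T − 37.4); cup: 41.1(T − 37.4)
6356.2 T = 47008 + 8694.4 + 234472 = 290174
T ≈ 45.65 °C (< 100 °C, so full condensation is consistent).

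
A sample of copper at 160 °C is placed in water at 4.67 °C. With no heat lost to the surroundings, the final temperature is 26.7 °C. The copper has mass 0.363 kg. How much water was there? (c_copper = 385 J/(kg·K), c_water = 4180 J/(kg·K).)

m ≈ 0.202 kg

|Q_copper| = |Q_water|:
0.363×385×(160 − 26.7) = m×4180×(26.7 − 4.67)
92085 m = 18629  ⇒  m ≈ 0.2023 kg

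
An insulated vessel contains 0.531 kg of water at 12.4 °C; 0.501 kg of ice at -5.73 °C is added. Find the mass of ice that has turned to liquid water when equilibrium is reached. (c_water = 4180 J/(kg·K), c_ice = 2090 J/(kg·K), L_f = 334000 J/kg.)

Heat available from the water dropping to 0 °C: 0.531·4180·12.4 = 27523 J.
Of that, 0.501·2090·5.73 = 5999.8 J goes to bring the ice to 0 °C, leaving 21523 J.
Fully melting the ice requires m_ice L_f = 0.501·334000 = 167334 J.
Since 21523 < 167334 J, not all the ice melts; equilibrium is at 0 °C.
Mass melted = 21523/334000 ≈ 0.06444 kg.

m_melted ≈ 0.0644 kg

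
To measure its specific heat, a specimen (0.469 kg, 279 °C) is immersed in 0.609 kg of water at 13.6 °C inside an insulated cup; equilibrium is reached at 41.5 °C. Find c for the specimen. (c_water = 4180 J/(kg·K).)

m_s c (T_s − T_f) = m_water c_water (T_f − T_0):
0.469×c×(279 − 41.5) = 0.609×4180×(41.5 − 13.6)
111.39 c = 71023  ⇒  c ≈ 637.6 J/(kg·K)

c ≈ 638 J/(kg·K)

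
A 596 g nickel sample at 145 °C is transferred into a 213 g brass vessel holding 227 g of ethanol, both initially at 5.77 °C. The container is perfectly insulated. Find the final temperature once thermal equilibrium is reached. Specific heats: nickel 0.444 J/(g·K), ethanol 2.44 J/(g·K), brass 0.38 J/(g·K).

T_f ≈ 46.7 °C

Energy conservation, ΣQ = 0:
596·0.444·(T − 145) + 227·2.44·(T − 5.77) + 213·0.38·(T − 5.77) = 0
264.62(T − 145) + 553.88(T − 5.77) + 80.94(T − 5.77) = 0
(264.62 + 553.88 + 80.94) T = 264.62·145 + 553.88·5.77 + 80.94·5.77
T = 42033 / 899.44 = 46.7 °C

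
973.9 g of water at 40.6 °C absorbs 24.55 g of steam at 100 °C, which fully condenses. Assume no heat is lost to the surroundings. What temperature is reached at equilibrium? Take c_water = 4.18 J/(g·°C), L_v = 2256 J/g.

T_f ≈ 55.3 °C

Energy balance with sensible and latent terms:
latent heat released on condensation: 24.55·2256 = 55385; condensed water 100 °C→T: 102.62(T − 100); water warms: 973.9·4.18·(T − 40.6) = 4070.9(T − 40.6)
4173.5 T = 55385 + 10262 + 165279 = 230925
T ≈ 55.33 °C, under the boiling point, so the assumption holds.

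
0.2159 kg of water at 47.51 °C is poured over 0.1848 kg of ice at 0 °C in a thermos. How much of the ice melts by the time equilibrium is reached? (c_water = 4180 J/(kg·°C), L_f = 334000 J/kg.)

m_melted ≈ 0.128 kg

Cooling the water to 0 °C releases 0.2159×4180×47.51 = 42876 J.
To melt every bit of ice: 0.1848×334000 = 61723 J.
42876 J < 61723 J, so only part of the ice melts and the system sits at 0 °C.
m_melted×334000 = 42876  ⇒  m_melted ≈ 0.1284 kg.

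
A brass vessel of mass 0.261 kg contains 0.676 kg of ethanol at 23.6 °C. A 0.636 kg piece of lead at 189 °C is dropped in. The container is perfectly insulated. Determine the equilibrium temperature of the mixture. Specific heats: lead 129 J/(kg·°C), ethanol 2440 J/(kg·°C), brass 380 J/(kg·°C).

T_f ≈ 31.0 °C

Energy conservation, ΣQ = 0:
0.636×129×(T − 189) + 0.676×2440×(T − 23.6) + 0.261×380×(T − 23.6) = 0
82.04(T − 189) + 1649.4(T − 23.6) + 99.18(T − 23.6) = 0
1830.7 T = 56774
T ≈ 31.01 °C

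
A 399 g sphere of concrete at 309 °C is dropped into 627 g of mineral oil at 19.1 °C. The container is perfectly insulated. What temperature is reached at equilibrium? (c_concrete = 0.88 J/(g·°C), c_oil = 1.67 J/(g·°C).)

T_f ≈ 91.9 °C

Let T be the final temperature. ΣQ_i = 0:
399×0.88×(T − 309) + 627×1.67×(T − 19.1) = 0
351.12(T − 309) + 1047.1(T − 19.1) = 0
(351.12 + 1047.1) T = 351.12×309 + 1047.1×19.1
T ≈ 91.90 °C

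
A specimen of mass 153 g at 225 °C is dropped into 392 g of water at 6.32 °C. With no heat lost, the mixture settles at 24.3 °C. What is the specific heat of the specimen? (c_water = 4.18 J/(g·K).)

Heat lost by the specimen = heat gained by the water:
153×c×(225 − 24.3) = 392×4.18×(24.3 − 6.32)
30707 c = 29461  ⇒  c ≈ 0.9594 J/(g·K)

c ≈ 0.959 J/(g·K)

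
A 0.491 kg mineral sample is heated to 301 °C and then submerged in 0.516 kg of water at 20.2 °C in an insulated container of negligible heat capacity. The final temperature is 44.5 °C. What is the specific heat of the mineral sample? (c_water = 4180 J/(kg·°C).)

c ≈ 416 J/(kg·°C)

Heat lost by the mineral sample = heat gained by the water:
0.491×c×(301 − 44.5) = 0.516×4180×(44.5 − 20.2)
125.94 c = 52412  ⇒  c ≈ 416.2 J/(kg·°C)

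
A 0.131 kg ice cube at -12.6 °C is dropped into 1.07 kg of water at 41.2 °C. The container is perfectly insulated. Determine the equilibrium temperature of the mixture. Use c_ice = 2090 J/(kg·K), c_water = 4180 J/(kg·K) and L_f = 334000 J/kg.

T_f ≈ 27.3 °C

Net heat exchanged in the isolated system is zero:
warm ice to 0 °C: 0.131×2090×(0 − (-12.6)) = 3449.8
  latent heat to melt: 0.131×334000 = 43754
  warm the meltwater: 547.58 T
  water: 4472.6(T − 41.2)
5020.2 T = 184271 − 47204 = 137067
T ≈ 27.30 °C — above 0 °C, consistent with complete melting.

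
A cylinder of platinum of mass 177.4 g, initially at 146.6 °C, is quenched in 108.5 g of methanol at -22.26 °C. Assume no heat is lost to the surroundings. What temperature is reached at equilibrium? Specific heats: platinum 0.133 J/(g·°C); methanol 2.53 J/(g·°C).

T_f ≈ -8.9 °C

T_f is the heat-capacity-weighted average of the initial temperatures:
T_f = (23.59×146.6 + 274.5×(-22.26)) / (23.59 + 274.5)
    = -2651.6 / 298.1 ≈ -8.89 °C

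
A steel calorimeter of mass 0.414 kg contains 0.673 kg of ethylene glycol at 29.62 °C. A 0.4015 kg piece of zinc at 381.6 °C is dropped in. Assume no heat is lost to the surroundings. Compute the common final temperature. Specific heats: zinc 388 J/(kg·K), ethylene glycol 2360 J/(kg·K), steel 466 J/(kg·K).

T_f ≈ 57.9 °C

Energy conservation, ΣQ = 0:
0.4015×388×(T − 381.6) + 0.673×2360×(T − 29.62) + 0.414×466×(T − 29.62) = 0
155.78(T − 381.6) + 1588.3(T − 29.62) + 192.92(T − 29.62) = 0
(155.78 + 1588.3 + 192.92) T = 155.78×381.6 + 1588.3×29.62 + 192.92×29.62
T ≈ 57.93 °C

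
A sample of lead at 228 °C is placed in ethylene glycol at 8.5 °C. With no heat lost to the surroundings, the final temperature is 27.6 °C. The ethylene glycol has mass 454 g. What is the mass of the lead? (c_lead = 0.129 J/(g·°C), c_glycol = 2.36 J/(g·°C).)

m ≈ 792 g

Net heat exchanged in the isolated system is zero:
m·0.129·(27.6 − 228) + 454·2.36·(27.6 − 8.5) = 0
-25.85 m = -20465
m = -20465/-25.85 ≈ 791.6 g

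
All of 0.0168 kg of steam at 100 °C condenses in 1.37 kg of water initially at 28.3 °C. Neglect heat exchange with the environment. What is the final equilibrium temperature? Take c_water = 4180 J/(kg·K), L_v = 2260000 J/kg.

Heat gained plus heat lost sum to zero:
latent heat released on condensation: 0.0168×2260000 = 37968
  condensed water 100 °C→T: 70.22(T − 100)
  original water: 5726.6(T − 28.3)
5796.8 T = 37968 + 7022.4 + 162063 = 207053
T ≈ 35.72 °C, under the boiling point, so the assumption holds.

T_f ≈ 35.7 °C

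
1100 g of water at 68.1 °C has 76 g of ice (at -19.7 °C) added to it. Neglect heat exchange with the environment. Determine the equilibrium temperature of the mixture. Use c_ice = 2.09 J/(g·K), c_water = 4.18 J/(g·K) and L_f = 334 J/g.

T_f ≈ 57.9 °C

Setting the total heat transfer to zero:
warm ice to 0 °C: 76·2.09·(0 − (-19.7)) = 3129.1
  melt ice: 76·334 = 25384
  meltwater 0→T: 76·4.18·T = 317.68 T
  water cools: 1100·4.18·(T − 68.1) = 4598(T − 68.1)
4915.7 T = 313124 − 28513 = 284611
T ≈ 57.90 °C. Since T > 0 °C, the all-ice-melts assumption holds.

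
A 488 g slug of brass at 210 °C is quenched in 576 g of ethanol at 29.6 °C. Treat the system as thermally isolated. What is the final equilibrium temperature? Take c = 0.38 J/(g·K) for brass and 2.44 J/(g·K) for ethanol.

With ΣQ=0 the equilibrium temperature is the m·c-weighted mean:
T_f = (185.44·210 + 1405.4·29.6) / (185.44 + 1405.4)
    = 80543 / 1590.9 ≈ 50.63 °C

T_f ≈ 50.6 °C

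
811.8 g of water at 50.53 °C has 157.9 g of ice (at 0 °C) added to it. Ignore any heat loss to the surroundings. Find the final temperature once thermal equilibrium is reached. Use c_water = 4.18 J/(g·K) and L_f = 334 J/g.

T_f ≈ 29.3 °C

Net heat exchanged in the isolated system is zero:
melt ice: 157.9×334 = 52739
  warm the meltwater: 660.02 T
  water: 3393.3(T − 50.53)
4053.3 T = 171465 − 52739 = 118726
T ≈ 29.29 °C. Since T > 0 °C, the all-ice-melts assumption holds.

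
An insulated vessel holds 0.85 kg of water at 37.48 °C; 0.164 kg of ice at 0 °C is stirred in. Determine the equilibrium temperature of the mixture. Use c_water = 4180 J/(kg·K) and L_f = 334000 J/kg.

T_f ≈ 18.5 °C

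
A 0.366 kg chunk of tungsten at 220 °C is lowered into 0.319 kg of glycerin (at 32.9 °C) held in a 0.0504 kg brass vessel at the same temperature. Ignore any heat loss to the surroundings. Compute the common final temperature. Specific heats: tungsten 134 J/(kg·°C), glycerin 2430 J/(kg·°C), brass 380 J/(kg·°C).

T_f ≈ 43.8 °C

Heat gained plus heat lost sum to zero:
0.366×134×(T − 220) + 0.319×2430×(T − 32.9) + 0.0504×380×(T − 32.9) = 0
49.04(T − 220) + 775.17(T − 32.9) + 19.15(T − 32.9) = 0
(49.04 + 775.17 + 19.15) T = 49.04×220 + 775.17×32.9 + 19.15×32.9
T = 36923/843.37 ≈ 43.78 °C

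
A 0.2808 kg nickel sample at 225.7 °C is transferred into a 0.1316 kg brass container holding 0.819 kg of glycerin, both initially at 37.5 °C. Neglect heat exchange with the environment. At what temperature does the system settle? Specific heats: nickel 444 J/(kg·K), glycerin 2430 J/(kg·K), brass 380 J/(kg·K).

T_f ≈ 48.3 °C

Taking heat into each body as positive, Σ m c ΔT = 0:
0.2808*444*(T − 225.7) + 0.819*2430*(T − 37.5) + 0.1316*380*(T − 37.5) = 0
124.68(T − 225.7) + 1990.2(T − 37.5) + 50.01(T − 37.5) = 0
(124.68 + 1990.2 + 50.01) T = 124.68*225.7 + 1990.2*37.5 + 50.01*37.5
T = 104646 / 2164.9 = 48.3 °C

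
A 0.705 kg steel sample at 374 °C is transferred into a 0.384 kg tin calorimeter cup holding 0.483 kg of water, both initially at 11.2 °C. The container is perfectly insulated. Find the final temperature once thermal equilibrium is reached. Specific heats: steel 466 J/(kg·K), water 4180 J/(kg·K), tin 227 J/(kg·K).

T_f ≈ 60.2 °C

T_f is the heat-capacity-weighted average of the initial temperatures:
T_f = (328.53·374 + 2018.9·11.2 + 87.17·11.2) / (328.53 + 2018.9 + 87.17)
    = 146459 / 2434.6 ≈ 60.16 °C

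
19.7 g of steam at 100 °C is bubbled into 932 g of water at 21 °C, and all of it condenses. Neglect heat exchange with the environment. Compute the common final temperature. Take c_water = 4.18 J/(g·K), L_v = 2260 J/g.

Taking heat into each body as positive, Σ m c ΔT = 0:
condense steam: −19.7×2260 = −44522; condensate cools 100→T: 19.7×4.18×(T − 100) = 82.35(T − 100); original water: 3895.8(T − 21)
3978.1 T = 44522 + 8234.6 + 81811 = 134568
T ≈ 33.83 °C — below 100 °C, confirming all the steam condensed.

T_f ≈ 33.8 °C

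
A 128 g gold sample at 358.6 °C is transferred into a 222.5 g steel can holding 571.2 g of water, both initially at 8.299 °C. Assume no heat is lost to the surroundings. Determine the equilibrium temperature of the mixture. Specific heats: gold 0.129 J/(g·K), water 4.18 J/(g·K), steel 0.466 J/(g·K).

T_f ≈ 10.6 °C

Taking heat into each body as positive, Σ m c ΔT = 0:
128·0.129·(T − 358.6) + 571.2·4.18·(T − 8.299) + 222.5·0.466·(T − 8.299) = 0
16.51(T − 358.6) + 2387.6(T − 8.299) + 103.69(T − 8.299) = 0
(16.51 + 2387.6 + 103.69) T = 16.51·358.6 + 2387.6·8.299 + 103.69·8.299
T = 26597 / 2507.8 = 10.6 °C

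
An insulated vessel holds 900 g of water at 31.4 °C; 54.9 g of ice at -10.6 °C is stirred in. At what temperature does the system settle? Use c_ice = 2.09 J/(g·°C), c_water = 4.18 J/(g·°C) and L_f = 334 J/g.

Setting the total heat transfer to zero:
warm ice to 0 °C: 54.9×2.09×(0 − (-10.6)) = 1216.3
  latent heat to melt: 54.9×334 = 18337
  meltwater 0→T: 54.9×4.18×T = 229.48 T
  water: 3762(T − 31.4)
3991.5 T = 118127 − 19553 = 98574
T ≈ 24.70 °C. Since T > 0 °C, the all-ice-melts assumption holds.

T_f ≈ 24.7 °C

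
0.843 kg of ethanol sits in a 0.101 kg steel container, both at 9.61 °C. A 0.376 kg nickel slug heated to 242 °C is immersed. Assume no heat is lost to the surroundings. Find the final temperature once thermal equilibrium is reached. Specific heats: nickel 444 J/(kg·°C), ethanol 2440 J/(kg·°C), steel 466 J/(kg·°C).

T_f ≈ 26.7 °C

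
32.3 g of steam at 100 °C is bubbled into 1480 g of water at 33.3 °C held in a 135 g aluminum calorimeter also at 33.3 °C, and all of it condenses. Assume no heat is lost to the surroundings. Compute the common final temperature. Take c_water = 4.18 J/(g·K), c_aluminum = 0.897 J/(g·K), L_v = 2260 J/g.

Energy conservation, ΣQ = 0:
steam→water at 100 °C releases m L_v = 32.3·2260 = 72998
  condensate cools 100→T: 32.3·4.18·(T − 100) = 135.01(T − 100)
  original water: 6186.4(T − 33.3)
  aluminum cup: 135·0.897·(T − 33.3) = 121.09(T − 33.3)
6442.5 T = 72998 + 13501 + 210040 = 296539
T ≈ 46.03 °C, under the boiling point, so the assumption holds.

T_f ≈ 46.0 °C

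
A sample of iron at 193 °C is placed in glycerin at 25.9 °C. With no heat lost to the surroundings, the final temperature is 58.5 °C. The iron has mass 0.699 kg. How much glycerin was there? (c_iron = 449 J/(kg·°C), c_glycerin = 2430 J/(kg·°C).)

m ≈ 0.533 kg

Heat gained plus heat lost sum to zero:
0.699×449×(58.5 − 193) + m×2430×(58.5 − 25.9) = 0
79218 m = 42213
m = 42213/79218 ≈ 0.5329 kg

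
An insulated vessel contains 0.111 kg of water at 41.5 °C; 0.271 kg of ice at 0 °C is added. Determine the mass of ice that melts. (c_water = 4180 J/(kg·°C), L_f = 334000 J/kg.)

m_melted ≈ 0.0577 kg

Cooling the water to 0 °C releases 0.111×4180×41.5 = 19255 J.
Melting all 0.271 kg of ice would need 0.271×334000 = 90514 J.
Since 19255 < 90514 J, not all the ice melts; equilibrium is at 0 °C.
m_melted×334000 = 19255  ⇒  m_melted ≈ 0.05765 kg.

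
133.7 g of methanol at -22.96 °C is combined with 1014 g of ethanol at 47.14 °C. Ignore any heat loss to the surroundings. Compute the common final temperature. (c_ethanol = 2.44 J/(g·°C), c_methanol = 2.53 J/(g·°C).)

T_f ≈ 38.7 °C

Heat lost by the ethanol equals heat gained by the methanol:
1014×2.44×(47.14 − T) = 133.7×2.53×(T − (-22.96))
2474.2(47.14 − T) = 338.26(T − (-22.96))
2812.4 T = 108865  ⇒  T ≈ 38.71 °C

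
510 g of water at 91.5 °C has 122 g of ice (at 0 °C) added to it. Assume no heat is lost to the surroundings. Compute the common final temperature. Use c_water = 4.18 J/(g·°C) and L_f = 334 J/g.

T_f ≈ 58.4 °C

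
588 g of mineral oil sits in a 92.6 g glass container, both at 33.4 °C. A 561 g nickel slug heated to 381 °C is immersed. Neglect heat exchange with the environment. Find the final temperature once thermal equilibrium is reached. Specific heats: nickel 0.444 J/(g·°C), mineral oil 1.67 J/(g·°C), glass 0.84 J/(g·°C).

Let T be the final temperature. ΣQ_i = 0:
561*0.444*(T − 381) + 588*1.67*(T − 33.4) + 92.6*0.84*(T − 33.4) = 0
249.08(T − 381) + 981.96(T − 33.4) + 77.78(T − 33.4) = 0
(249.08 + 981.96 + 77.78) T = 249.08*381 + 981.96*33.4 + 77.78*33.4
T = 130296 / 1308.8 = 99.6 °C

T_f ≈ 99.6 °C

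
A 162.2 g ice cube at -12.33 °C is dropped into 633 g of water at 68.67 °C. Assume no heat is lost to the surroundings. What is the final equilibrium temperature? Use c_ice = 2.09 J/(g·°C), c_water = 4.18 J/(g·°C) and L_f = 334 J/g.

Heat gained plus heat lost sum to zero:
warm ice to 0 °C: 162.2·2.09·(0 − (-12.33)) = 4179.8; fusion: m_ice L_f = 162.2·334 = 54175; warm the meltwater: 678 T; water cools: 633·4.18·(T − 68.67) = 2645.9(T − 68.67)
3323.9 T = 181697 − 58355 = 123342
T ≈ 37.11 °C. Since T > 0 °C, the all-ice-melts assumption holds.

T_f ≈ 37.1 °C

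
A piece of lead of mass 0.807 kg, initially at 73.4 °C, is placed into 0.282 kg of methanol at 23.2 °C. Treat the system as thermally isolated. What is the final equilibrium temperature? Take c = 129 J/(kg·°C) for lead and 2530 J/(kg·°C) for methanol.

Energy conservation, ΣQ = 0:
0.807*129*(T − 73.4) + 0.282*2530*(T − 23.2) = 0
104.1(T − 73.4) + 713.46(T − 23.2) = 0
817.56 T = 24193
T = 24193 / 817.56 = 29.6 °C

T_f ≈ 29.6 °C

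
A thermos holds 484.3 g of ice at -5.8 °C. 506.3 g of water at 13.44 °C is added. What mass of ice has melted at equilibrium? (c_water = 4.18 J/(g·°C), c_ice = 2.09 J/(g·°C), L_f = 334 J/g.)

Water can give up m c ΔT = 506.3·4.18·13.44 = 28444 J before reaching 0 °C.
Of that, 484.3·2.09·5.8 = 5870.7 J goes to bring the ice to 0 °C, leaving 22573 J.
Fully melting the ice requires m_ice L_f = 484.3·334 = 161756 J.
Since 22573 < 161756 J, not all the ice melts; equilibrium is at 0 °C.
m_melted·334 = 22573  ⇒  m_melted ≈ 67.58 g.

m_melted ≈ 67.6 g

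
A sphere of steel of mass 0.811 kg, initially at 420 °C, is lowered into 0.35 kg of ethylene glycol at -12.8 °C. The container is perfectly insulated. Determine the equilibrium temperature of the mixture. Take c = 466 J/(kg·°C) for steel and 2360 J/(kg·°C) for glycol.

T_f ≈ 123.1 °C

Heat gained plus heat lost sum to zero:
0.811×466×(T − 420) + 0.35×2360×(T − (-12.8)) = 0
1203.9 T = 148156
T = 148156 / 1203.9 = 123 °C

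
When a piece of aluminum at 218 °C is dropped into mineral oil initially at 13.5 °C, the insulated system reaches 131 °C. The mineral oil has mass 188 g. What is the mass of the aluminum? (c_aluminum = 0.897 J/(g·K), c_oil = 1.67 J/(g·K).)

Net heat exchanged in the isolated system is zero:
m×0.897×(131 − 218) + 188×1.67×(131 − 13.5) = 0
-78.04 m = -36890
m = -36890/-78.04 ≈ 472.7 g

m ≈ 473 g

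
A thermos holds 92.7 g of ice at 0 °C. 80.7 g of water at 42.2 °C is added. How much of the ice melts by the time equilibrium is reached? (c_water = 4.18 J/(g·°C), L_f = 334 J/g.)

m_melted ≈ 42.6 g

Heat available from the water dropping to 0 °C: 80.7·4.18·42.2 = 14235 J.
To melt every bit of ice: 92.7·334 = 30962 J.
That's not enough to melt it all — equilibrium is at 0 °C with ice remaining.
m_melt = 14235 / L_f = 42.62 g.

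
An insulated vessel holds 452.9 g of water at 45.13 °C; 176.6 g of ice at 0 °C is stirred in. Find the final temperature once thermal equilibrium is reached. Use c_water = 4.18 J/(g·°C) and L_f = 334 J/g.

T_f ≈ 10.1 °C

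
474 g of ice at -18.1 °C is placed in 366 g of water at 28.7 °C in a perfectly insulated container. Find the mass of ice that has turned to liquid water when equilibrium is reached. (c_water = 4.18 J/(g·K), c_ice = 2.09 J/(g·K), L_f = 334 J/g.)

m_melted ≈ 77.8 g

Heat available from the water dropping to 0 °C: 366·4.18·28.7 = 43908 J.
Warming the ice to 0 °C takes 474·2.09·18.1 = 17931 J, leaving 25977 J for melting.
Fully melting the ice requires m_ice L_f = 474·334 = 158316 J.
Since 25977 < 158316 J, not all the ice melts; equilibrium is at 0 °C.
m_melt = 25977 / L_f = 77.77 g.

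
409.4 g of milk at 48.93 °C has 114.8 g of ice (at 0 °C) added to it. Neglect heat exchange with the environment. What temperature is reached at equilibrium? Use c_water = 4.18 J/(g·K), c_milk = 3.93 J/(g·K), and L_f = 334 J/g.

Conservation of energy gives ΣQ = 0:
latent heat to melt: 114.8·334 = 38343; meltwater 0→T: 114.8·4.18·T = 479.86 T; milk cools: 409.4·3.93·(T − 48.93) = 1608.9(T − 48.93)
2088.8 T = 78726 − 38343 = 40382
T ≈ 19.33 °C (positive, so assuming full melt was valid).

T_f ≈ 19.3 °C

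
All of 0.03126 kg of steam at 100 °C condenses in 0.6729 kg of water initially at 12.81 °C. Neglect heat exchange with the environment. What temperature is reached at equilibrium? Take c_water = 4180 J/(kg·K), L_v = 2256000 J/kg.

Energy conservation, ΣQ = 0:
condense steam: −0.03126·2256000 = −70523
  condensed water 100 °C→T: 130.67(T − 100)
  original water: 2812.7(T − 12.81)
2943.4 T = 70523 + 13067 + 36031 = 119620
T ≈ 40.64 °C, under the boiling point, so the assumption holds.

T_f ≈ 40.6 °C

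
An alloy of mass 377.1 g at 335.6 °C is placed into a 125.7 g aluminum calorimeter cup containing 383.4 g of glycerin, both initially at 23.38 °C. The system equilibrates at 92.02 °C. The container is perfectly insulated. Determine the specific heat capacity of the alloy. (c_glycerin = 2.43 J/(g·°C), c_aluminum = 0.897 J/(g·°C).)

Conservation of energy gives ΣQ = 0:
377.1·c·(92.02 − 335.6) + 383.4·2.43·(92.02 − 23.38) + 125.7·0.897·(92.02 − 23.38) = 0
-91854 c = -71689
c = -71689/-91854 ≈ 0.7805 J/(g·°C)

c ≈ 0.78 J/(g·°C)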